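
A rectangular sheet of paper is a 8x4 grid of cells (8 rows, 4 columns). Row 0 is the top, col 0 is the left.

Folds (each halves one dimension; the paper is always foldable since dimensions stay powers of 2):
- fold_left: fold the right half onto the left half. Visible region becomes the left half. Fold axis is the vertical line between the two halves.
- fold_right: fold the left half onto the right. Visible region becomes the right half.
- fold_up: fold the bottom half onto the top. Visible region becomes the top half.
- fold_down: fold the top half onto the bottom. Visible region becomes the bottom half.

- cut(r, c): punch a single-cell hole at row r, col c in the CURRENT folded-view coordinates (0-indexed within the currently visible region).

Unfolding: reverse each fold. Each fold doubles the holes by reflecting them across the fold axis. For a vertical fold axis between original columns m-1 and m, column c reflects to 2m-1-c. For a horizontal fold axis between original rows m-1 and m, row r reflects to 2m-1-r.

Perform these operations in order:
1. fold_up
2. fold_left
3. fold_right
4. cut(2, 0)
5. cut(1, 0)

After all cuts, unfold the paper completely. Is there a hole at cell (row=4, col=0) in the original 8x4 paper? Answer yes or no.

Answer: no

Derivation:
Op 1 fold_up: fold axis h@4; visible region now rows[0,4) x cols[0,4) = 4x4
Op 2 fold_left: fold axis v@2; visible region now rows[0,4) x cols[0,2) = 4x2
Op 3 fold_right: fold axis v@1; visible region now rows[0,4) x cols[1,2) = 4x1
Op 4 cut(2, 0): punch at orig (2,1); cuts so far [(2, 1)]; region rows[0,4) x cols[1,2) = 4x1
Op 5 cut(1, 0): punch at orig (1,1); cuts so far [(1, 1), (2, 1)]; region rows[0,4) x cols[1,2) = 4x1
Unfold 1 (reflect across v@1): 4 holes -> [(1, 0), (1, 1), (2, 0), (2, 1)]
Unfold 2 (reflect across v@2): 8 holes -> [(1, 0), (1, 1), (1, 2), (1, 3), (2, 0), (2, 1), (2, 2), (2, 3)]
Unfold 3 (reflect across h@4): 16 holes -> [(1, 0), (1, 1), (1, 2), (1, 3), (2, 0), (2, 1), (2, 2), (2, 3), (5, 0), (5, 1), (5, 2), (5, 3), (6, 0), (6, 1), (6, 2), (6, 3)]
Holes: [(1, 0), (1, 1), (1, 2), (1, 3), (2, 0), (2, 1), (2, 2), (2, 3), (5, 0), (5, 1), (5, 2), (5, 3), (6, 0), (6, 1), (6, 2), (6, 3)]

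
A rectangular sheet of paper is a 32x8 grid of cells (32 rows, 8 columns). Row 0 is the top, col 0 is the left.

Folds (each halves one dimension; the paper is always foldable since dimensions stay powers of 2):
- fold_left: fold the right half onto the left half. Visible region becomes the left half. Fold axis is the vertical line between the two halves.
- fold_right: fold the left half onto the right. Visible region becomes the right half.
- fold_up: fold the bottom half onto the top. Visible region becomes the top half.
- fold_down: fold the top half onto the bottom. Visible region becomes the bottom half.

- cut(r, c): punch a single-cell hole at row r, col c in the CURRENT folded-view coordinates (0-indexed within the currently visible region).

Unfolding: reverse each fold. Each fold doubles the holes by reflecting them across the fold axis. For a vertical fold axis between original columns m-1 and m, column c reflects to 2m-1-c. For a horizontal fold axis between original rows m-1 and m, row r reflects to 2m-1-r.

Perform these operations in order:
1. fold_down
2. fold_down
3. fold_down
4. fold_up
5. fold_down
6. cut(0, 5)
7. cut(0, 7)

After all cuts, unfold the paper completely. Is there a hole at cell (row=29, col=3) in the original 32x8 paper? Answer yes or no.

Answer: no

Derivation:
Op 1 fold_down: fold axis h@16; visible region now rows[16,32) x cols[0,8) = 16x8
Op 2 fold_down: fold axis h@24; visible region now rows[24,32) x cols[0,8) = 8x8
Op 3 fold_down: fold axis h@28; visible region now rows[28,32) x cols[0,8) = 4x8
Op 4 fold_up: fold axis h@30; visible region now rows[28,30) x cols[0,8) = 2x8
Op 5 fold_down: fold axis h@29; visible region now rows[29,30) x cols[0,8) = 1x8
Op 6 cut(0, 5): punch at orig (29,5); cuts so far [(29, 5)]; region rows[29,30) x cols[0,8) = 1x8
Op 7 cut(0, 7): punch at orig (29,7); cuts so far [(29, 5), (29, 7)]; region rows[29,30) x cols[0,8) = 1x8
Unfold 1 (reflect across h@29): 4 holes -> [(28, 5), (28, 7), (29, 5), (29, 7)]
Unfold 2 (reflect across h@30): 8 holes -> [(28, 5), (28, 7), (29, 5), (29, 7), (30, 5), (30, 7), (31, 5), (31, 7)]
Unfold 3 (reflect across h@28): 16 holes -> [(24, 5), (24, 7), (25, 5), (25, 7), (26, 5), (26, 7), (27, 5), (27, 7), (28, 5), (28, 7), (29, 5), (29, 7), (30, 5), (30, 7), (31, 5), (31, 7)]
Unfold 4 (reflect across h@24): 32 holes -> [(16, 5), (16, 7), (17, 5), (17, 7), (18, 5), (18, 7), (19, 5), (19, 7), (20, 5), (20, 7), (21, 5), (21, 7), (22, 5), (22, 7), (23, 5), (23, 7), (24, 5), (24, 7), (25, 5), (25, 7), (26, 5), (26, 7), (27, 5), (27, 7), (28, 5), (28, 7), (29, 5), (29, 7), (30, 5), (30, 7), (31, 5), (31, 7)]
Unfold 5 (reflect across h@16): 64 holes -> [(0, 5), (0, 7), (1, 5), (1, 7), (2, 5), (2, 7), (3, 5), (3, 7), (4, 5), (4, 7), (5, 5), (5, 7), (6, 5), (6, 7), (7, 5), (7, 7), (8, 5), (8, 7), (9, 5), (9, 7), (10, 5), (10, 7), (11, 5), (11, 7), (12, 5), (12, 7), (13, 5), (13, 7), (14, 5), (14, 7), (15, 5), (15, 7), (16, 5), (16, 7), (17, 5), (17, 7), (18, 5), (18, 7), (19, 5), (19, 7), (20, 5), (20, 7), (21, 5), (21, 7), (22, 5), (22, 7), (23, 5), (23, 7), (24, 5), (24, 7), (25, 5), (25, 7), (26, 5), (26, 7), (27, 5), (27, 7), (28, 5), (28, 7), (29, 5), (29, 7), (30, 5), (30, 7), (31, 5), (31, 7)]
Holes: [(0, 5), (0, 7), (1, 5), (1, 7), (2, 5), (2, 7), (3, 5), (3, 7), (4, 5), (4, 7), (5, 5), (5, 7), (6, 5), (6, 7), (7, 5), (7, 7), (8, 5), (8, 7), (9, 5), (9, 7), (10, 5), (10, 7), (11, 5), (11, 7), (12, 5), (12, 7), (13, 5), (13, 7), (14, 5), (14, 7), (15, 5), (15, 7), (16, 5), (16, 7), (17, 5), (17, 7), (18, 5), (18, 7), (19, 5), (19, 7), (20, 5), (20, 7), (21, 5), (21, 7), (22, 5), (22, 7), (23, 5), (23, 7), (24, 5), (24, 7), (25, 5), (25, 7), (26, 5), (26, 7), (27, 5), (27, 7), (28, 5), (28, 7), (29, 5), (29, 7), (30, 5), (30, 7), (31, 5), (31, 7)]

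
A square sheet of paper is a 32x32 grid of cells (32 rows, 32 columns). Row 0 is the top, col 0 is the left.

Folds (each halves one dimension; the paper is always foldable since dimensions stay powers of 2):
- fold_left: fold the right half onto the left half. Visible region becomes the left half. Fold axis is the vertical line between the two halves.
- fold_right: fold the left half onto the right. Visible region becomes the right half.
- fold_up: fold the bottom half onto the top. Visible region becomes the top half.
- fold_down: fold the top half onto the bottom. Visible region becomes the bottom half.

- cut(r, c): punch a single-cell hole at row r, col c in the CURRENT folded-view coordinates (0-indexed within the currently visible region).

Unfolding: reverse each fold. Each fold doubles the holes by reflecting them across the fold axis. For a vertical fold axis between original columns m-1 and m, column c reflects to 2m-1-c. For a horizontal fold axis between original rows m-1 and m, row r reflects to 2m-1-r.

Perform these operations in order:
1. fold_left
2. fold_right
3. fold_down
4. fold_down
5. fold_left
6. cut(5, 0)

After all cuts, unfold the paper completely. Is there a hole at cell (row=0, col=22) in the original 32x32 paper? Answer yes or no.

Answer: no

Derivation:
Op 1 fold_left: fold axis v@16; visible region now rows[0,32) x cols[0,16) = 32x16
Op 2 fold_right: fold axis v@8; visible region now rows[0,32) x cols[8,16) = 32x8
Op 3 fold_down: fold axis h@16; visible region now rows[16,32) x cols[8,16) = 16x8
Op 4 fold_down: fold axis h@24; visible region now rows[24,32) x cols[8,16) = 8x8
Op 5 fold_left: fold axis v@12; visible region now rows[24,32) x cols[8,12) = 8x4
Op 6 cut(5, 0): punch at orig (29,8); cuts so far [(29, 8)]; region rows[24,32) x cols[8,12) = 8x4
Unfold 1 (reflect across v@12): 2 holes -> [(29, 8), (29, 15)]
Unfold 2 (reflect across h@24): 4 holes -> [(18, 8), (18, 15), (29, 8), (29, 15)]
Unfold 3 (reflect across h@16): 8 holes -> [(2, 8), (2, 15), (13, 8), (13, 15), (18, 8), (18, 15), (29, 8), (29, 15)]
Unfold 4 (reflect across v@8): 16 holes -> [(2, 0), (2, 7), (2, 8), (2, 15), (13, 0), (13, 7), (13, 8), (13, 15), (18, 0), (18, 7), (18, 8), (18, 15), (29, 0), (29, 7), (29, 8), (29, 15)]
Unfold 5 (reflect across v@16): 32 holes -> [(2, 0), (2, 7), (2, 8), (2, 15), (2, 16), (2, 23), (2, 24), (2, 31), (13, 0), (13, 7), (13, 8), (13, 15), (13, 16), (13, 23), (13, 24), (13, 31), (18, 0), (18, 7), (18, 8), (18, 15), (18, 16), (18, 23), (18, 24), (18, 31), (29, 0), (29, 7), (29, 8), (29, 15), (29, 16), (29, 23), (29, 24), (29, 31)]
Holes: [(2, 0), (2, 7), (2, 8), (2, 15), (2, 16), (2, 23), (2, 24), (2, 31), (13, 0), (13, 7), (13, 8), (13, 15), (13, 16), (13, 23), (13, 24), (13, 31), (18, 0), (18, 7), (18, 8), (18, 15), (18, 16), (18, 23), (18, 24), (18, 31), (29, 0), (29, 7), (29, 8), (29, 15), (29, 16), (29, 23), (29, 24), (29, 31)]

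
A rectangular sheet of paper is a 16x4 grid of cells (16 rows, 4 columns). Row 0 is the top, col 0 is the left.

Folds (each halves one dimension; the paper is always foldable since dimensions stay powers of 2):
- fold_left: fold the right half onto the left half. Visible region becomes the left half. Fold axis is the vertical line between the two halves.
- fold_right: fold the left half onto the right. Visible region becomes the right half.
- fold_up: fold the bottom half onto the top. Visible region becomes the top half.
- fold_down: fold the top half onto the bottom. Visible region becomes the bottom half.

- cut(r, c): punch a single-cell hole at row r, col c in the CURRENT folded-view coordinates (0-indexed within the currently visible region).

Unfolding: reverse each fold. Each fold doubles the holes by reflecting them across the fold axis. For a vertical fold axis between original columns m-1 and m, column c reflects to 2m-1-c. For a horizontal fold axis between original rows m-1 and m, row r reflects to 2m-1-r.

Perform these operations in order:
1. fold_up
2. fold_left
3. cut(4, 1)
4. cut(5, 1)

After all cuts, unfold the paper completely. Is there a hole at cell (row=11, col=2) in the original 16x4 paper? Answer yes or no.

Op 1 fold_up: fold axis h@8; visible region now rows[0,8) x cols[0,4) = 8x4
Op 2 fold_left: fold axis v@2; visible region now rows[0,8) x cols[0,2) = 8x2
Op 3 cut(4, 1): punch at orig (4,1); cuts so far [(4, 1)]; region rows[0,8) x cols[0,2) = 8x2
Op 4 cut(5, 1): punch at orig (5,1); cuts so far [(4, 1), (5, 1)]; region rows[0,8) x cols[0,2) = 8x2
Unfold 1 (reflect across v@2): 4 holes -> [(4, 1), (4, 2), (5, 1), (5, 2)]
Unfold 2 (reflect across h@8): 8 holes -> [(4, 1), (4, 2), (5, 1), (5, 2), (10, 1), (10, 2), (11, 1), (11, 2)]
Holes: [(4, 1), (4, 2), (5, 1), (5, 2), (10, 1), (10, 2), (11, 1), (11, 2)]

Answer: yes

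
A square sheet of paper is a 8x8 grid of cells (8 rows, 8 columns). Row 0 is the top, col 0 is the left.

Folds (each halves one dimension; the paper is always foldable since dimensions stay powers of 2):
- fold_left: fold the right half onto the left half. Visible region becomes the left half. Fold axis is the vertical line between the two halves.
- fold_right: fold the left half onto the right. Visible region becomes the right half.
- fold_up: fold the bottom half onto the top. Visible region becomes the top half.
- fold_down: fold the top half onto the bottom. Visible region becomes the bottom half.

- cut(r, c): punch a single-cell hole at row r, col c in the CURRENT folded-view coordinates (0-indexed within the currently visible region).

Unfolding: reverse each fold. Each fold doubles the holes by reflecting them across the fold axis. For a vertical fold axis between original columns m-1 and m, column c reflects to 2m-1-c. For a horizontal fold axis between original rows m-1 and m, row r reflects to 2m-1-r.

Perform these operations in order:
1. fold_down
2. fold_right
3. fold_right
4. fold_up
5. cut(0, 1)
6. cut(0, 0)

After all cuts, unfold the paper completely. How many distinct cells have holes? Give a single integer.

Answer: 32

Derivation:
Op 1 fold_down: fold axis h@4; visible region now rows[4,8) x cols[0,8) = 4x8
Op 2 fold_right: fold axis v@4; visible region now rows[4,8) x cols[4,8) = 4x4
Op 3 fold_right: fold axis v@6; visible region now rows[4,8) x cols[6,8) = 4x2
Op 4 fold_up: fold axis h@6; visible region now rows[4,6) x cols[6,8) = 2x2
Op 5 cut(0, 1): punch at orig (4,7); cuts so far [(4, 7)]; region rows[4,6) x cols[6,8) = 2x2
Op 6 cut(0, 0): punch at orig (4,6); cuts so far [(4, 6), (4, 7)]; region rows[4,6) x cols[6,8) = 2x2
Unfold 1 (reflect across h@6): 4 holes -> [(4, 6), (4, 7), (7, 6), (7, 7)]
Unfold 2 (reflect across v@6): 8 holes -> [(4, 4), (4, 5), (4, 6), (4, 7), (7, 4), (7, 5), (7, 6), (7, 7)]
Unfold 3 (reflect across v@4): 16 holes -> [(4, 0), (4, 1), (4, 2), (4, 3), (4, 4), (4, 5), (4, 6), (4, 7), (7, 0), (7, 1), (7, 2), (7, 3), (7, 4), (7, 5), (7, 6), (7, 7)]
Unfold 4 (reflect across h@4): 32 holes -> [(0, 0), (0, 1), (0, 2), (0, 3), (0, 4), (0, 5), (0, 6), (0, 7), (3, 0), (3, 1), (3, 2), (3, 3), (3, 4), (3, 5), (3, 6), (3, 7), (4, 0), (4, 1), (4, 2), (4, 3), (4, 4), (4, 5), (4, 6), (4, 7), (7, 0), (7, 1), (7, 2), (7, 3), (7, 4), (7, 5), (7, 6), (7, 7)]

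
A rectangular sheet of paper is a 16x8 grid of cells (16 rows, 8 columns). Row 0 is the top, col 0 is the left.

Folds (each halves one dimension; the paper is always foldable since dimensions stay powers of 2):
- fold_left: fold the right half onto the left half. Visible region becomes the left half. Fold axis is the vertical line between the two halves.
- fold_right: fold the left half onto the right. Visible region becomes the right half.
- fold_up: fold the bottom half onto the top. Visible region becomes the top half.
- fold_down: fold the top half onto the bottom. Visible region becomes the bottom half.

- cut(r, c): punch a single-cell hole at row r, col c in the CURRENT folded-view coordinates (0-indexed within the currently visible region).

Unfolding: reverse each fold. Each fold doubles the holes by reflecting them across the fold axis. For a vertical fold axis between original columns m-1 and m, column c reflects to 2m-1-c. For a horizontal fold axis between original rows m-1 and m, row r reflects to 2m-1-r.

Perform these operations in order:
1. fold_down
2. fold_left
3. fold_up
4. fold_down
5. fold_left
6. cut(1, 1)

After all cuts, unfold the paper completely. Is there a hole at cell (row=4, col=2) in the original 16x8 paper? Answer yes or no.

Op 1 fold_down: fold axis h@8; visible region now rows[8,16) x cols[0,8) = 8x8
Op 2 fold_left: fold axis v@4; visible region now rows[8,16) x cols[0,4) = 8x4
Op 3 fold_up: fold axis h@12; visible region now rows[8,12) x cols[0,4) = 4x4
Op 4 fold_down: fold axis h@10; visible region now rows[10,12) x cols[0,4) = 2x4
Op 5 fold_left: fold axis v@2; visible region now rows[10,12) x cols[0,2) = 2x2
Op 6 cut(1, 1): punch at orig (11,1); cuts so far [(11, 1)]; region rows[10,12) x cols[0,2) = 2x2
Unfold 1 (reflect across v@2): 2 holes -> [(11, 1), (11, 2)]
Unfold 2 (reflect across h@10): 4 holes -> [(8, 1), (8, 2), (11, 1), (11, 2)]
Unfold 3 (reflect across h@12): 8 holes -> [(8, 1), (8, 2), (11, 1), (11, 2), (12, 1), (12, 2), (15, 1), (15, 2)]
Unfold 4 (reflect across v@4): 16 holes -> [(8, 1), (8, 2), (8, 5), (8, 6), (11, 1), (11, 2), (11, 5), (11, 6), (12, 1), (12, 2), (12, 5), (12, 6), (15, 1), (15, 2), (15, 5), (15, 6)]
Unfold 5 (reflect across h@8): 32 holes -> [(0, 1), (0, 2), (0, 5), (0, 6), (3, 1), (3, 2), (3, 5), (3, 6), (4, 1), (4, 2), (4, 5), (4, 6), (7, 1), (7, 2), (7, 5), (7, 6), (8, 1), (8, 2), (8, 5), (8, 6), (11, 1), (11, 2), (11, 5), (11, 6), (12, 1), (12, 2), (12, 5), (12, 6), (15, 1), (15, 2), (15, 5), (15, 6)]
Holes: [(0, 1), (0, 2), (0, 5), (0, 6), (3, 1), (3, 2), (3, 5), (3, 6), (4, 1), (4, 2), (4, 5), (4, 6), (7, 1), (7, 2), (7, 5), (7, 6), (8, 1), (8, 2), (8, 5), (8, 6), (11, 1), (11, 2), (11, 5), (11, 6), (12, 1), (12, 2), (12, 5), (12, 6), (15, 1), (15, 2), (15, 5), (15, 6)]

Answer: yes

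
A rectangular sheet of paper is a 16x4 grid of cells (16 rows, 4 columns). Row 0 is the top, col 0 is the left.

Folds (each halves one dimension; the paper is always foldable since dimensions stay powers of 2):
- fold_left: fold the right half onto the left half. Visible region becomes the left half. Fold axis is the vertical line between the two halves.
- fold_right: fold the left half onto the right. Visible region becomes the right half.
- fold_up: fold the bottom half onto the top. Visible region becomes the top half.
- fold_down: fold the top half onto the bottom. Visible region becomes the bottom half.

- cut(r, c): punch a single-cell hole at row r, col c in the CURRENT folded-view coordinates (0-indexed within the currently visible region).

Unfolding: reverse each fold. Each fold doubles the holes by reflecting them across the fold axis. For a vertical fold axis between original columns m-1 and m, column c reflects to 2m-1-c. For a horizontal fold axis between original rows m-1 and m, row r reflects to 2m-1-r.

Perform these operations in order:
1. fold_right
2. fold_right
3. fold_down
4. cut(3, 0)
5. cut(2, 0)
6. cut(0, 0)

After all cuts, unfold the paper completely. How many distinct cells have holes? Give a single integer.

Op 1 fold_right: fold axis v@2; visible region now rows[0,16) x cols[2,4) = 16x2
Op 2 fold_right: fold axis v@3; visible region now rows[0,16) x cols[3,4) = 16x1
Op 3 fold_down: fold axis h@8; visible region now rows[8,16) x cols[3,4) = 8x1
Op 4 cut(3, 0): punch at orig (11,3); cuts so far [(11, 3)]; region rows[8,16) x cols[3,4) = 8x1
Op 5 cut(2, 0): punch at orig (10,3); cuts so far [(10, 3), (11, 3)]; region rows[8,16) x cols[3,4) = 8x1
Op 6 cut(0, 0): punch at orig (8,3); cuts so far [(8, 3), (10, 3), (11, 3)]; region rows[8,16) x cols[3,4) = 8x1
Unfold 1 (reflect across h@8): 6 holes -> [(4, 3), (5, 3), (7, 3), (8, 3), (10, 3), (11, 3)]
Unfold 2 (reflect across v@3): 12 holes -> [(4, 2), (4, 3), (5, 2), (5, 3), (7, 2), (7, 3), (8, 2), (8, 3), (10, 2), (10, 3), (11, 2), (11, 3)]
Unfold 3 (reflect across v@2): 24 holes -> [(4, 0), (4, 1), (4, 2), (4, 3), (5, 0), (5, 1), (5, 2), (5, 3), (7, 0), (7, 1), (7, 2), (7, 3), (8, 0), (8, 1), (8, 2), (8, 3), (10, 0), (10, 1), (10, 2), (10, 3), (11, 0), (11, 1), (11, 2), (11, 3)]

Answer: 24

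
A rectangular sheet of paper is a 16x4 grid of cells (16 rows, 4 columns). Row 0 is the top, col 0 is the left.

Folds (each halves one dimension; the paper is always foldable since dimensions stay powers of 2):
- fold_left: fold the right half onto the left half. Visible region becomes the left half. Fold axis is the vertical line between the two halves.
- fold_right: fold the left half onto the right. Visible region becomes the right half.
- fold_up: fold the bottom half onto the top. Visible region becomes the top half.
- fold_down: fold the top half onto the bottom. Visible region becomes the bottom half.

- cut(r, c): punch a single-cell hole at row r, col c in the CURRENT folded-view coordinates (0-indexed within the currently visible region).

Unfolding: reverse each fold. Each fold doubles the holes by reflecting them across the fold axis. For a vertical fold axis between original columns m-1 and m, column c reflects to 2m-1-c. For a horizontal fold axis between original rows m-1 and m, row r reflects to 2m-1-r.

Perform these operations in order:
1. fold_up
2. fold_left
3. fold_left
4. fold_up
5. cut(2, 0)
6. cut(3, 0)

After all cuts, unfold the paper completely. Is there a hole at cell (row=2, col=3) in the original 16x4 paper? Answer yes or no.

Answer: yes

Derivation:
Op 1 fold_up: fold axis h@8; visible region now rows[0,8) x cols[0,4) = 8x4
Op 2 fold_left: fold axis v@2; visible region now rows[0,8) x cols[0,2) = 8x2
Op 3 fold_left: fold axis v@1; visible region now rows[0,8) x cols[0,1) = 8x1
Op 4 fold_up: fold axis h@4; visible region now rows[0,4) x cols[0,1) = 4x1
Op 5 cut(2, 0): punch at orig (2,0); cuts so far [(2, 0)]; region rows[0,4) x cols[0,1) = 4x1
Op 6 cut(3, 0): punch at orig (3,0); cuts so far [(2, 0), (3, 0)]; region rows[0,4) x cols[0,1) = 4x1
Unfold 1 (reflect across h@4): 4 holes -> [(2, 0), (3, 0), (4, 0), (5, 0)]
Unfold 2 (reflect across v@1): 8 holes -> [(2, 0), (2, 1), (3, 0), (3, 1), (4, 0), (4, 1), (5, 0), (5, 1)]
Unfold 3 (reflect across v@2): 16 holes -> [(2, 0), (2, 1), (2, 2), (2, 3), (3, 0), (3, 1), (3, 2), (3, 3), (4, 0), (4, 1), (4, 2), (4, 3), (5, 0), (5, 1), (5, 2), (5, 3)]
Unfold 4 (reflect across h@8): 32 holes -> [(2, 0), (2, 1), (2, 2), (2, 3), (3, 0), (3, 1), (3, 2), (3, 3), (4, 0), (4, 1), (4, 2), (4, 3), (5, 0), (5, 1), (5, 2), (5, 3), (10, 0), (10, 1), (10, 2), (10, 3), (11, 0), (11, 1), (11, 2), (11, 3), (12, 0), (12, 1), (12, 2), (12, 3), (13, 0), (13, 1), (13, 2), (13, 3)]
Holes: [(2, 0), (2, 1), (2, 2), (2, 3), (3, 0), (3, 1), (3, 2), (3, 3), (4, 0), (4, 1), (4, 2), (4, 3), (5, 0), (5, 1), (5, 2), (5, 3), (10, 0), (10, 1), (10, 2), (10, 3), (11, 0), (11, 1), (11, 2), (11, 3), (12, 0), (12, 1), (12, 2), (12, 3), (13, 0), (13, 1), (13, 2), (13, 3)]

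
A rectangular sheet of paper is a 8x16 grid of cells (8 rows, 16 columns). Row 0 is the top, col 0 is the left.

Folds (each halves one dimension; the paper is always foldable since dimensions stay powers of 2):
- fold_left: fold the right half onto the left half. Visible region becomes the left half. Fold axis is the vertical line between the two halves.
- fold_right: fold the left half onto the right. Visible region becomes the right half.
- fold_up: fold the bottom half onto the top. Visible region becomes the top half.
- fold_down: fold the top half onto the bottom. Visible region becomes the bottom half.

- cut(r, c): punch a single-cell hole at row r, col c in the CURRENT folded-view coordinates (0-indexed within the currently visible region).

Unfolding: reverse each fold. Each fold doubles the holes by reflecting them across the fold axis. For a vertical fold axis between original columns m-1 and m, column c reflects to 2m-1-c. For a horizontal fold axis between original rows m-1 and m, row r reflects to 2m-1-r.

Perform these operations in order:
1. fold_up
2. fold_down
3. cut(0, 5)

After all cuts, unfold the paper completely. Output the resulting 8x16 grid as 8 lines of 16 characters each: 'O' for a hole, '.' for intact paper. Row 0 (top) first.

Op 1 fold_up: fold axis h@4; visible region now rows[0,4) x cols[0,16) = 4x16
Op 2 fold_down: fold axis h@2; visible region now rows[2,4) x cols[0,16) = 2x16
Op 3 cut(0, 5): punch at orig (2,5); cuts so far [(2, 5)]; region rows[2,4) x cols[0,16) = 2x16
Unfold 1 (reflect across h@2): 2 holes -> [(1, 5), (2, 5)]
Unfold 2 (reflect across h@4): 4 holes -> [(1, 5), (2, 5), (5, 5), (6, 5)]

Answer: ................
.....O..........
.....O..........
................
................
.....O..........
.....O..........
................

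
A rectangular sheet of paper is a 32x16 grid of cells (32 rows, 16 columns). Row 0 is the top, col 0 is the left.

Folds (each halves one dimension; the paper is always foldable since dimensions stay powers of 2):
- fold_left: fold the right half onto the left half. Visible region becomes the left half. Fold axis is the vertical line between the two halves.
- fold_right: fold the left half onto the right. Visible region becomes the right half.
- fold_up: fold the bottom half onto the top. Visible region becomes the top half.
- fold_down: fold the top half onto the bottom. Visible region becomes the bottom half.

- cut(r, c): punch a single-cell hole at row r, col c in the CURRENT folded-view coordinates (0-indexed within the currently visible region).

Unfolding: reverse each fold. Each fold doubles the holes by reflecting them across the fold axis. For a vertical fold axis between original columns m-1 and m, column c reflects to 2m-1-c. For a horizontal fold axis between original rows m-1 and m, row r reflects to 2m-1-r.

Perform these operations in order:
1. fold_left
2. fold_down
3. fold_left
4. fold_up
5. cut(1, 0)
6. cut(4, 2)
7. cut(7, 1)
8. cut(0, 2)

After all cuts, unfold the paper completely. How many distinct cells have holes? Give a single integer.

Answer: 64

Derivation:
Op 1 fold_left: fold axis v@8; visible region now rows[0,32) x cols[0,8) = 32x8
Op 2 fold_down: fold axis h@16; visible region now rows[16,32) x cols[0,8) = 16x8
Op 3 fold_left: fold axis v@4; visible region now rows[16,32) x cols[0,4) = 16x4
Op 4 fold_up: fold axis h@24; visible region now rows[16,24) x cols[0,4) = 8x4
Op 5 cut(1, 0): punch at orig (17,0); cuts so far [(17, 0)]; region rows[16,24) x cols[0,4) = 8x4
Op 6 cut(4, 2): punch at orig (20,2); cuts so far [(17, 0), (20, 2)]; region rows[16,24) x cols[0,4) = 8x4
Op 7 cut(7, 1): punch at orig (23,1); cuts so far [(17, 0), (20, 2), (23, 1)]; region rows[16,24) x cols[0,4) = 8x4
Op 8 cut(0, 2): punch at orig (16,2); cuts so far [(16, 2), (17, 0), (20, 2), (23, 1)]; region rows[16,24) x cols[0,4) = 8x4
Unfold 1 (reflect across h@24): 8 holes -> [(16, 2), (17, 0), (20, 2), (23, 1), (24, 1), (27, 2), (30, 0), (31, 2)]
Unfold 2 (reflect across v@4): 16 holes -> [(16, 2), (16, 5), (17, 0), (17, 7), (20, 2), (20, 5), (23, 1), (23, 6), (24, 1), (24, 6), (27, 2), (27, 5), (30, 0), (30, 7), (31, 2), (31, 5)]
Unfold 3 (reflect across h@16): 32 holes -> [(0, 2), (0, 5), (1, 0), (1, 7), (4, 2), (4, 5), (7, 1), (7, 6), (8, 1), (8, 6), (11, 2), (11, 5), (14, 0), (14, 7), (15, 2), (15, 5), (16, 2), (16, 5), (17, 0), (17, 7), (20, 2), (20, 5), (23, 1), (23, 6), (24, 1), (24, 6), (27, 2), (27, 5), (30, 0), (30, 7), (31, 2), (31, 5)]
Unfold 4 (reflect across v@8): 64 holes -> [(0, 2), (0, 5), (0, 10), (0, 13), (1, 0), (1, 7), (1, 8), (1, 15), (4, 2), (4, 5), (4, 10), (4, 13), (7, 1), (7, 6), (7, 9), (7, 14), (8, 1), (8, 6), (8, 9), (8, 14), (11, 2), (11, 5), (11, 10), (11, 13), (14, 0), (14, 7), (14, 8), (14, 15), (15, 2), (15, 5), (15, 10), (15, 13), (16, 2), (16, 5), (16, 10), (16, 13), (17, 0), (17, 7), (17, 8), (17, 15), (20, 2), (20, 5), (20, 10), (20, 13), (23, 1), (23, 6), (23, 9), (23, 14), (24, 1), (24, 6), (24, 9), (24, 14), (27, 2), (27, 5), (27, 10), (27, 13), (30, 0), (30, 7), (30, 8), (30, 15), (31, 2), (31, 5), (31, 10), (31, 13)]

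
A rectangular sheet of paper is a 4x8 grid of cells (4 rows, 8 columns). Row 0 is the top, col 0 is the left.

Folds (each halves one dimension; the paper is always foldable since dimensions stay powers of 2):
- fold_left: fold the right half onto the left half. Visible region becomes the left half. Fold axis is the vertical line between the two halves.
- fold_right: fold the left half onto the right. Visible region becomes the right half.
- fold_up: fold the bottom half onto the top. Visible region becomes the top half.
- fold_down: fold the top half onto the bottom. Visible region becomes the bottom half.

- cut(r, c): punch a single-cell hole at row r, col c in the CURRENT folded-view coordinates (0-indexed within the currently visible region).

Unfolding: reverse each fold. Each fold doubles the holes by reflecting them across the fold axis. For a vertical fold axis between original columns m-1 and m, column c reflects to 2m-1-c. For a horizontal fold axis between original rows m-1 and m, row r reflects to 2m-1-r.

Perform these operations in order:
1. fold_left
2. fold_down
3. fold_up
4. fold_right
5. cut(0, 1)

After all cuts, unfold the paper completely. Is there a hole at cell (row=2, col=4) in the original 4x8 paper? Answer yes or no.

Op 1 fold_left: fold axis v@4; visible region now rows[0,4) x cols[0,4) = 4x4
Op 2 fold_down: fold axis h@2; visible region now rows[2,4) x cols[0,4) = 2x4
Op 3 fold_up: fold axis h@3; visible region now rows[2,3) x cols[0,4) = 1x4
Op 4 fold_right: fold axis v@2; visible region now rows[2,3) x cols[2,4) = 1x2
Op 5 cut(0, 1): punch at orig (2,3); cuts so far [(2, 3)]; region rows[2,3) x cols[2,4) = 1x2
Unfold 1 (reflect across v@2): 2 holes -> [(2, 0), (2, 3)]
Unfold 2 (reflect across h@3): 4 holes -> [(2, 0), (2, 3), (3, 0), (3, 3)]
Unfold 3 (reflect across h@2): 8 holes -> [(0, 0), (0, 3), (1, 0), (1, 3), (2, 0), (2, 3), (3, 0), (3, 3)]
Unfold 4 (reflect across v@4): 16 holes -> [(0, 0), (0, 3), (0, 4), (0, 7), (1, 0), (1, 3), (1, 4), (1, 7), (2, 0), (2, 3), (2, 4), (2, 7), (3, 0), (3, 3), (3, 4), (3, 7)]
Holes: [(0, 0), (0, 3), (0, 4), (0, 7), (1, 0), (1, 3), (1, 4), (1, 7), (2, 0), (2, 3), (2, 4), (2, 7), (3, 0), (3, 3), (3, 4), (3, 7)]

Answer: yes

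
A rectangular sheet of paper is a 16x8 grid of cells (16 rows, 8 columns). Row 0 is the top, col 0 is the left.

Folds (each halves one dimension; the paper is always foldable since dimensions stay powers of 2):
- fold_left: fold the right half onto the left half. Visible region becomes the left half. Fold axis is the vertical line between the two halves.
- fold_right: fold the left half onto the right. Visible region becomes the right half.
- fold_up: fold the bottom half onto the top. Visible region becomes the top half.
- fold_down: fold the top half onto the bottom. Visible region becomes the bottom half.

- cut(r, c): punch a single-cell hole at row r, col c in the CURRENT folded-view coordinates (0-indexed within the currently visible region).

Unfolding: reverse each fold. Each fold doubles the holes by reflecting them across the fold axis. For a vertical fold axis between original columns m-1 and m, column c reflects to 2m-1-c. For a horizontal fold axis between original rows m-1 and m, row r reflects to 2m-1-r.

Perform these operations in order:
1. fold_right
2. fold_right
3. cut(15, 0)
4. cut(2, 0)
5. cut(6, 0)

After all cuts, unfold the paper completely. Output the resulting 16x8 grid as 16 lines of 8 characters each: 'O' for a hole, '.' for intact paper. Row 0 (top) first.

Answer: ........
........
.OO..OO.
........
........
........
.OO..OO.
........
........
........
........
........
........
........
........
.OO..OO.

Derivation:
Op 1 fold_right: fold axis v@4; visible region now rows[0,16) x cols[4,8) = 16x4
Op 2 fold_right: fold axis v@6; visible region now rows[0,16) x cols[6,8) = 16x2
Op 3 cut(15, 0): punch at orig (15,6); cuts so far [(15, 6)]; region rows[0,16) x cols[6,8) = 16x2
Op 4 cut(2, 0): punch at orig (2,6); cuts so far [(2, 6), (15, 6)]; region rows[0,16) x cols[6,8) = 16x2
Op 5 cut(6, 0): punch at orig (6,6); cuts so far [(2, 6), (6, 6), (15, 6)]; region rows[0,16) x cols[6,8) = 16x2
Unfold 1 (reflect across v@6): 6 holes -> [(2, 5), (2, 6), (6, 5), (6, 6), (15, 5), (15, 6)]
Unfold 2 (reflect across v@4): 12 holes -> [(2, 1), (2, 2), (2, 5), (2, 6), (6, 1), (6, 2), (6, 5), (6, 6), (15, 1), (15, 2), (15, 5), (15, 6)]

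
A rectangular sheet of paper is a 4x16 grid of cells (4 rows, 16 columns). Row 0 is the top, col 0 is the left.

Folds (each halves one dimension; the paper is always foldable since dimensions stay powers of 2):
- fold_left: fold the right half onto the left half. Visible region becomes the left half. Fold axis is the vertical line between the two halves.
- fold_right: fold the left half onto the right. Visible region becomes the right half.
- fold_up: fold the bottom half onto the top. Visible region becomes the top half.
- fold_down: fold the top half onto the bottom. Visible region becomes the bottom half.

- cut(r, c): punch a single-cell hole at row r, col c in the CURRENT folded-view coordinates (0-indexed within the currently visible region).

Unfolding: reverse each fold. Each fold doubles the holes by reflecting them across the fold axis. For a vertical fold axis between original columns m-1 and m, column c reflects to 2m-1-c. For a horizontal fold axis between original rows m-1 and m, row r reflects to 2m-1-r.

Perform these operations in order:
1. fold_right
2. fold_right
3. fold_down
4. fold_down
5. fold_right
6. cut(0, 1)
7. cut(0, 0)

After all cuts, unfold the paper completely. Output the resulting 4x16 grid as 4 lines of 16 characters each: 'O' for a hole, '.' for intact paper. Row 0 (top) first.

Op 1 fold_right: fold axis v@8; visible region now rows[0,4) x cols[8,16) = 4x8
Op 2 fold_right: fold axis v@12; visible region now rows[0,4) x cols[12,16) = 4x4
Op 3 fold_down: fold axis h@2; visible region now rows[2,4) x cols[12,16) = 2x4
Op 4 fold_down: fold axis h@3; visible region now rows[3,4) x cols[12,16) = 1x4
Op 5 fold_right: fold axis v@14; visible region now rows[3,4) x cols[14,16) = 1x2
Op 6 cut(0, 1): punch at orig (3,15); cuts so far [(3, 15)]; region rows[3,4) x cols[14,16) = 1x2
Op 7 cut(0, 0): punch at orig (3,14); cuts so far [(3, 14), (3, 15)]; region rows[3,4) x cols[14,16) = 1x2
Unfold 1 (reflect across v@14): 4 holes -> [(3, 12), (3, 13), (3, 14), (3, 15)]
Unfold 2 (reflect across h@3): 8 holes -> [(2, 12), (2, 13), (2, 14), (2, 15), (3, 12), (3, 13), (3, 14), (3, 15)]
Unfold 3 (reflect across h@2): 16 holes -> [(0, 12), (0, 13), (0, 14), (0, 15), (1, 12), (1, 13), (1, 14), (1, 15), (2, 12), (2, 13), (2, 14), (2, 15), (3, 12), (3, 13), (3, 14), (3, 15)]
Unfold 4 (reflect across v@12): 32 holes -> [(0, 8), (0, 9), (0, 10), (0, 11), (0, 12), (0, 13), (0, 14), (0, 15), (1, 8), (1, 9), (1, 10), (1, 11), (1, 12), (1, 13), (1, 14), (1, 15), (2, 8), (2, 9), (2, 10), (2, 11), (2, 12), (2, 13), (2, 14), (2, 15), (3, 8), (3, 9), (3, 10), (3, 11), (3, 12), (3, 13), (3, 14), (3, 15)]
Unfold 5 (reflect across v@8): 64 holes -> [(0, 0), (0, 1), (0, 2), (0, 3), (0, 4), (0, 5), (0, 6), (0, 7), (0, 8), (0, 9), (0, 10), (0, 11), (0, 12), (0, 13), (0, 14), (0, 15), (1, 0), (1, 1), (1, 2), (1, 3), (1, 4), (1, 5), (1, 6), (1, 7), (1, 8), (1, 9), (1, 10), (1, 11), (1, 12), (1, 13), (1, 14), (1, 15), (2, 0), (2, 1), (2, 2), (2, 3), (2, 4), (2, 5), (2, 6), (2, 7), (2, 8), (2, 9), (2, 10), (2, 11), (2, 12), (2, 13), (2, 14), (2, 15), (3, 0), (3, 1), (3, 2), (3, 3), (3, 4), (3, 5), (3, 6), (3, 7), (3, 8), (3, 9), (3, 10), (3, 11), (3, 12), (3, 13), (3, 14), (3, 15)]

Answer: OOOOOOOOOOOOOOOO
OOOOOOOOOOOOOOOO
OOOOOOOOOOOOOOOO
OOOOOOOOOOOOOOOO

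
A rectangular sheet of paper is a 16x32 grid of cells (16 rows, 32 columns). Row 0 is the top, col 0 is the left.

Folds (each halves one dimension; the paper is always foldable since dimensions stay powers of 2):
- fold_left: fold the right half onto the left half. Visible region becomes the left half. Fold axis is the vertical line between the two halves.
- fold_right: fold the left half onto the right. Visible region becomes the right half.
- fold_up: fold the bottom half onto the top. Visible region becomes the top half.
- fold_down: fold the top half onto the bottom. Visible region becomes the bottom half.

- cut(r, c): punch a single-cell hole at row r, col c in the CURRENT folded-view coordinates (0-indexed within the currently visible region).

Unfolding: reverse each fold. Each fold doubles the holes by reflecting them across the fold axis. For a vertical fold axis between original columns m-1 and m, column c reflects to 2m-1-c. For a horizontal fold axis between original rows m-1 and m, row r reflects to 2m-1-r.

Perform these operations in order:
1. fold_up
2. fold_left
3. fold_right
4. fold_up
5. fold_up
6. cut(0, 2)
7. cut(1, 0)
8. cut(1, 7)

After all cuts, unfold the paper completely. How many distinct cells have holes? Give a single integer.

Answer: 96

Derivation:
Op 1 fold_up: fold axis h@8; visible region now rows[0,8) x cols[0,32) = 8x32
Op 2 fold_left: fold axis v@16; visible region now rows[0,8) x cols[0,16) = 8x16
Op 3 fold_right: fold axis v@8; visible region now rows[0,8) x cols[8,16) = 8x8
Op 4 fold_up: fold axis h@4; visible region now rows[0,4) x cols[8,16) = 4x8
Op 5 fold_up: fold axis h@2; visible region now rows[0,2) x cols[8,16) = 2x8
Op 6 cut(0, 2): punch at orig (0,10); cuts so far [(0, 10)]; region rows[0,2) x cols[8,16) = 2x8
Op 7 cut(1, 0): punch at orig (1,8); cuts so far [(0, 10), (1, 8)]; region rows[0,2) x cols[8,16) = 2x8
Op 8 cut(1, 7): punch at orig (1,15); cuts so far [(0, 10), (1, 8), (1, 15)]; region rows[0,2) x cols[8,16) = 2x8
Unfold 1 (reflect across h@2): 6 holes -> [(0, 10), (1, 8), (1, 15), (2, 8), (2, 15), (3, 10)]
Unfold 2 (reflect across h@4): 12 holes -> [(0, 10), (1, 8), (1, 15), (2, 8), (2, 15), (3, 10), (4, 10), (5, 8), (5, 15), (6, 8), (6, 15), (7, 10)]
Unfold 3 (reflect across v@8): 24 holes -> [(0, 5), (0, 10), (1, 0), (1, 7), (1, 8), (1, 15), (2, 0), (2, 7), (2, 8), (2, 15), (3, 5), (3, 10), (4, 5), (4, 10), (5, 0), (5, 7), (5, 8), (5, 15), (6, 0), (6, 7), (6, 8), (6, 15), (7, 5), (7, 10)]
Unfold 4 (reflect across v@16): 48 holes -> [(0, 5), (0, 10), (0, 21), (0, 26), (1, 0), (1, 7), (1, 8), (1, 15), (1, 16), (1, 23), (1, 24), (1, 31), (2, 0), (2, 7), (2, 8), (2, 15), (2, 16), (2, 23), (2, 24), (2, 31), (3, 5), (3, 10), (3, 21), (3, 26), (4, 5), (4, 10), (4, 21), (4, 26), (5, 0), (5, 7), (5, 8), (5, 15), (5, 16), (5, 23), (5, 24), (5, 31), (6, 0), (6, 7), (6, 8), (6, 15), (6, 16), (6, 23), (6, 24), (6, 31), (7, 5), (7, 10), (7, 21), (7, 26)]
Unfold 5 (reflect across h@8): 96 holes -> [(0, 5), (0, 10), (0, 21), (0, 26), (1, 0), (1, 7), (1, 8), (1, 15), (1, 16), (1, 23), (1, 24), (1, 31), (2, 0), (2, 7), (2, 8), (2, 15), (2, 16), (2, 23), (2, 24), (2, 31), (3, 5), (3, 10), (3, 21), (3, 26), (4, 5), (4, 10), (4, 21), (4, 26), (5, 0), (5, 7), (5, 8), (5, 15), (5, 16), (5, 23), (5, 24), (5, 31), (6, 0), (6, 7), (6, 8), (6, 15), (6, 16), (6, 23), (6, 24), (6, 31), (7, 5), (7, 10), (7, 21), (7, 26), (8, 5), (8, 10), (8, 21), (8, 26), (9, 0), (9, 7), (9, 8), (9, 15), (9, 16), (9, 23), (9, 24), (9, 31), (10, 0), (10, 7), (10, 8), (10, 15), (10, 16), (10, 23), (10, 24), (10, 31), (11, 5), (11, 10), (11, 21), (11, 26), (12, 5), (12, 10), (12, 21), (12, 26), (13, 0), (13, 7), (13, 8), (13, 15), (13, 16), (13, 23), (13, 24), (13, 31), (14, 0), (14, 7), (14, 8), (14, 15), (14, 16), (14, 23), (14, 24), (14, 31), (15, 5), (15, 10), (15, 21), (15, 26)]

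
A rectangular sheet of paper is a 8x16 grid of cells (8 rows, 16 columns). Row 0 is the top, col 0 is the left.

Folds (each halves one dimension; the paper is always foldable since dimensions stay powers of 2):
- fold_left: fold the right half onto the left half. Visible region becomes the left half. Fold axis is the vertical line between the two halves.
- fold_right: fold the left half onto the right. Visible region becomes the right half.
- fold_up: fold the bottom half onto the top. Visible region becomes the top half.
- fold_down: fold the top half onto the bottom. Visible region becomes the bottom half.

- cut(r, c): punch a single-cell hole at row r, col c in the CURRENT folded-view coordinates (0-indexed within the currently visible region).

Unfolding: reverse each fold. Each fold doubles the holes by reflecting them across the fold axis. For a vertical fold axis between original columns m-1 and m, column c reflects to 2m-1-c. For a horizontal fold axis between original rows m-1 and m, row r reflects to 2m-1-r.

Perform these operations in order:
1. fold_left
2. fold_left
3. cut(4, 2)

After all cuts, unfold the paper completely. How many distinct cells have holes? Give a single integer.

Op 1 fold_left: fold axis v@8; visible region now rows[0,8) x cols[0,8) = 8x8
Op 2 fold_left: fold axis v@4; visible region now rows[0,8) x cols[0,4) = 8x4
Op 3 cut(4, 2): punch at orig (4,2); cuts so far [(4, 2)]; region rows[0,8) x cols[0,4) = 8x4
Unfold 1 (reflect across v@4): 2 holes -> [(4, 2), (4, 5)]
Unfold 2 (reflect across v@8): 4 holes -> [(4, 2), (4, 5), (4, 10), (4, 13)]

Answer: 4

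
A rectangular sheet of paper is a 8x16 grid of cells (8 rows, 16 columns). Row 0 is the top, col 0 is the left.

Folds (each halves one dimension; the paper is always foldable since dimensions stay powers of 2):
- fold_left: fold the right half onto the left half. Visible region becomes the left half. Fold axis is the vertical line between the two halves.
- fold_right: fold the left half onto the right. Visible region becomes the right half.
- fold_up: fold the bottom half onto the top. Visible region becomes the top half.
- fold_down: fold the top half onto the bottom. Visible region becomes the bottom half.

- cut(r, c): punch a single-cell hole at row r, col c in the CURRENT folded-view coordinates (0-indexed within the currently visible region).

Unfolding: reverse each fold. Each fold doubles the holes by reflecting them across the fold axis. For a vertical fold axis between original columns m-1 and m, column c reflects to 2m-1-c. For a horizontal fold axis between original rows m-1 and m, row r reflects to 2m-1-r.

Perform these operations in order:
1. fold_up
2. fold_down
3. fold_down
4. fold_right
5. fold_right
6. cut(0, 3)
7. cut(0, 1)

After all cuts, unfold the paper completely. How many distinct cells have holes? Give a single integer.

Op 1 fold_up: fold axis h@4; visible region now rows[0,4) x cols[0,16) = 4x16
Op 2 fold_down: fold axis h@2; visible region now rows[2,4) x cols[0,16) = 2x16
Op 3 fold_down: fold axis h@3; visible region now rows[3,4) x cols[0,16) = 1x16
Op 4 fold_right: fold axis v@8; visible region now rows[3,4) x cols[8,16) = 1x8
Op 5 fold_right: fold axis v@12; visible region now rows[3,4) x cols[12,16) = 1x4
Op 6 cut(0, 3): punch at orig (3,15); cuts so far [(3, 15)]; region rows[3,4) x cols[12,16) = 1x4
Op 7 cut(0, 1): punch at orig (3,13); cuts so far [(3, 13), (3, 15)]; region rows[3,4) x cols[12,16) = 1x4
Unfold 1 (reflect across v@12): 4 holes -> [(3, 8), (3, 10), (3, 13), (3, 15)]
Unfold 2 (reflect across v@8): 8 holes -> [(3, 0), (3, 2), (3, 5), (3, 7), (3, 8), (3, 10), (3, 13), (3, 15)]
Unfold 3 (reflect across h@3): 16 holes -> [(2, 0), (2, 2), (2, 5), (2, 7), (2, 8), (2, 10), (2, 13), (2, 15), (3, 0), (3, 2), (3, 5), (3, 7), (3, 8), (3, 10), (3, 13), (3, 15)]
Unfold 4 (reflect across h@2): 32 holes -> [(0, 0), (0, 2), (0, 5), (0, 7), (0, 8), (0, 10), (0, 13), (0, 15), (1, 0), (1, 2), (1, 5), (1, 7), (1, 8), (1, 10), (1, 13), (1, 15), (2, 0), (2, 2), (2, 5), (2, 7), (2, 8), (2, 10), (2, 13), (2, 15), (3, 0), (3, 2), (3, 5), (3, 7), (3, 8), (3, 10), (3, 13), (3, 15)]
Unfold 5 (reflect across h@4): 64 holes -> [(0, 0), (0, 2), (0, 5), (0, 7), (0, 8), (0, 10), (0, 13), (0, 15), (1, 0), (1, 2), (1, 5), (1, 7), (1, 8), (1, 10), (1, 13), (1, 15), (2, 0), (2, 2), (2, 5), (2, 7), (2, 8), (2, 10), (2, 13), (2, 15), (3, 0), (3, 2), (3, 5), (3, 7), (3, 8), (3, 10), (3, 13), (3, 15), (4, 0), (4, 2), (4, 5), (4, 7), (4, 8), (4, 10), (4, 13), (4, 15), (5, 0), (5, 2), (5, 5), (5, 7), (5, 8), (5, 10), (5, 13), (5, 15), (6, 0), (6, 2), (6, 5), (6, 7), (6, 8), (6, 10), (6, 13), (6, 15), (7, 0), (7, 2), (7, 5), (7, 7), (7, 8), (7, 10), (7, 13), (7, 15)]

Answer: 64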